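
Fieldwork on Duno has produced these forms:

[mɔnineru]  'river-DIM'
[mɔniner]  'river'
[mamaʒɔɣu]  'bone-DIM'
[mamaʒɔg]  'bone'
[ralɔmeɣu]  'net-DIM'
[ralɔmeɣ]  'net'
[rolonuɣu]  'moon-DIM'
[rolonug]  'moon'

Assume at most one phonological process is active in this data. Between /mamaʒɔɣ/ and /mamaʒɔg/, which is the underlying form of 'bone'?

'bone' shows [ɣ] ~ [g] at the end of the stem ([mamaʒɔɣu] vs [mamaʒɔg]).
The stem 'net' ([ralɔmeɣu], [ralɔmeɣ]) shows [ɣ] unchanged in both environments, so [ɣ] cannot be basic with [g] derived in isolation.
So /g/ is underlying, and a rule of intervocalic spirantization — voiced stops become fricatives between vowels — gives [ɣ].

/mamaʒɔg/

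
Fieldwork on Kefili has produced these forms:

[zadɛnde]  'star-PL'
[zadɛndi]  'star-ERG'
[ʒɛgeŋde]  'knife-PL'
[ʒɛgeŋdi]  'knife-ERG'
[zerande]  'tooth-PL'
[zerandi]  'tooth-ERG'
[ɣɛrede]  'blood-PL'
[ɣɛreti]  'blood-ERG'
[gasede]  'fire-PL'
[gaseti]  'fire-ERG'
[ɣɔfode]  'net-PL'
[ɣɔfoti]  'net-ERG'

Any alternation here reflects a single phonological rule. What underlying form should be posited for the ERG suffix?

/-ti/

The ERG suffix surfaces as [-di] and [-ti], depending on the final segment of the stem.
By contrast the PL suffix keeps its initial [d] throughout — that segment must be underlying.
So the underlying form is /-ti/, and voiceless stops become voiced after a nasal.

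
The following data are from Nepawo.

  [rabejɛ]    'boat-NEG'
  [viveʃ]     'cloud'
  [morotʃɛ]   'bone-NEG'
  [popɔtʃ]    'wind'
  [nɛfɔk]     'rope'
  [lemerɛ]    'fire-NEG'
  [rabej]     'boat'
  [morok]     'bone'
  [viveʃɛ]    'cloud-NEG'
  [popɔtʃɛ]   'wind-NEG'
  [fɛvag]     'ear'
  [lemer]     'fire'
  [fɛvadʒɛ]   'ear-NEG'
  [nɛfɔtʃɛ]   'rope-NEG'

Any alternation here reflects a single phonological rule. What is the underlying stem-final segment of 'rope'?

'rope' shows [k] ~ [tʃ] at the end of the stem ([nɛfɔk] vs [nɛfɔtʃɛ]).
If /tʃ/ were underlying and a rule turned it into [k] in isolation, 'wind' would also alternate; but it has [tʃ] in both [popɔtʃ] and [popɔtʃɛ].
So /k/ is underlying, and a rule of palatalization before a front vowel — /k/ and /g/ become palato-alveolar [tʃ] and [dʒ] before a front vowel — gives [tʃ].

/k/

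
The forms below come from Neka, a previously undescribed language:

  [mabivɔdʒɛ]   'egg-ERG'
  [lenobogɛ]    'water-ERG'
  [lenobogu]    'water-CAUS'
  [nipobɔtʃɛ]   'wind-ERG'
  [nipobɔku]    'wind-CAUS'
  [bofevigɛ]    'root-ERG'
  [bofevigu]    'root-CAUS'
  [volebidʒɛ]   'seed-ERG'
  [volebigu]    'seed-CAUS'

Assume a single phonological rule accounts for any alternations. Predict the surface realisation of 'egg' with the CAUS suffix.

[mabivɔgu]

The stem for 'seed' ends in [dʒ] in [volebidʒɛ] but [g] in [volebigu].
The stem 'water' ([lenobogɛ], [lenobogu]) shows [g] unchanged in both environments, so [g] cannot be basic with [dʒ] derived before the ERG suffix.
Therefore /dʒ/ is basic and [g] is derived by depalatalization (palato-alveolar /tʃ/ and /dʒ/ become [k] and [g] when no front vowel follows).
The one attested form of 'egg', [mabivɔdʒɛ], shows underlying /mabivɔdʒ/. Applying the same rule when no front vowel follows gives [mabivɔgu].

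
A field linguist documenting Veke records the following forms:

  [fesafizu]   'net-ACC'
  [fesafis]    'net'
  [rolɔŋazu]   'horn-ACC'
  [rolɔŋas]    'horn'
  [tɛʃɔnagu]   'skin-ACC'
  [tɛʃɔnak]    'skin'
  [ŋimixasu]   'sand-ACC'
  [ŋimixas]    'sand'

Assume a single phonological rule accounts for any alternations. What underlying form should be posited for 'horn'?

/rolɔŋaz/

'horn' shows [z] ~ [s] at the end of the stem ([rolɔŋazu] vs [rolɔŋas]).
Compare 'sand', with invariant [s] in [ŋimixasu] and [ŋimixas]: an analysis with underlying /s/ and a rule producing [z] before the ACC suffix would wrongly predict alternation here too.
Therefore /z/ is basic and [s] is derived by word-final obstruent devoicing (voiced obstruents become voiceless word-finally).
So 'horn' = /rolɔŋaz/.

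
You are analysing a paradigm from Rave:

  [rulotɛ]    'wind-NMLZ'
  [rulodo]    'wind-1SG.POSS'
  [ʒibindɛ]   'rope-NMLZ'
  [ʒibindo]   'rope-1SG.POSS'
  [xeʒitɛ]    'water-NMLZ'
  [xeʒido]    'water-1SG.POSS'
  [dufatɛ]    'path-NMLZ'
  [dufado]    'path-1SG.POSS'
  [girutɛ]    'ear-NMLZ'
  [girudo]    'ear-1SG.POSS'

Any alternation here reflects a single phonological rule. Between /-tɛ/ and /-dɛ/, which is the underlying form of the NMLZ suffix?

/-tɛ/

The NMLZ suffix surfaces as [-dɛ] and [-tɛ], depending on the final segment of the stem.
The 1SG.POSS suffix, which begins with [d], is invariant after every stem; so [d] is not altered by any rule here.
The NMLZ suffix is therefore /-tɛ/ underlyingly, with post-nasal voicing: voiceless stops become voiced after a nasal.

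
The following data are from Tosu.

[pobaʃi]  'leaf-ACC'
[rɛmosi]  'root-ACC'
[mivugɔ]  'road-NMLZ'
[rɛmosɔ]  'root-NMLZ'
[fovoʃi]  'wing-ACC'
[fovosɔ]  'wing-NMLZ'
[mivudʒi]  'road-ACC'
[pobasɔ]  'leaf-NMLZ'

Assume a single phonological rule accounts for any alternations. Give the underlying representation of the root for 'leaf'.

'leaf' shows [ʃ] ~ [s] at the end of the stem ([pobaʃi] vs [pobasɔ]).
But 'root' keeps [s] in both environments ([rɛmosi], [rɛmosɔ]), so there is no rule changing /s/ to [ʃ] before the ACC suffix.
The underlying segment must be /ʃ/; palato-alveolar /dʒ/ and /ʃ/ become [g] and [s] when no front vowel follows, yielding [s] there.
The underlying form of 'leaf' is therefore /pobaʃ/.

/pobaʃ/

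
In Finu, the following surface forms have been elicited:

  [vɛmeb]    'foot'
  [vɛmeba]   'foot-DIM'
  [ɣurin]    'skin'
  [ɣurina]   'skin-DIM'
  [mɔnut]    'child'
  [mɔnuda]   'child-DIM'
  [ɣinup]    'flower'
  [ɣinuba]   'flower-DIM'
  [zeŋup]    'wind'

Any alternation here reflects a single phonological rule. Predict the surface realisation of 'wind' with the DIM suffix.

The root 'flower' surfaces as [ɣinup] and [ɣinuba], with a stem-final [p] ~ [b] alternation.
If /b/ were underlying and a rule turned it into [p] in isolation, 'foot' would also alternate; but it has [b] in both [vɛmeb] and [vɛmeba].
Therefore /p/ is basic and [b] is derived by intervocalic voicing (voiceless stops become voiced between vowels).
From [zeŋup] the stem 'wind' is /zeŋup/; between vowels this yields [zeŋuba].

[zeŋuba]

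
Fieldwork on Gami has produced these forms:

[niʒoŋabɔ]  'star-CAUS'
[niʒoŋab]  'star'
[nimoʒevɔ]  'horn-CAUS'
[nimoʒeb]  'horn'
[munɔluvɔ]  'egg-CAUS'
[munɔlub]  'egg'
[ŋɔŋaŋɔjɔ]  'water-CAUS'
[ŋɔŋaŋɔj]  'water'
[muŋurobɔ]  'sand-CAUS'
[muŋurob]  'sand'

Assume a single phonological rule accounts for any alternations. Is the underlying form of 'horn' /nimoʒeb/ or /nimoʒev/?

/nimoʒev/

In [nimoʒevɔ] and [nimoʒeb] the final segment of 'horn' alternates: [v] ~ [b].
The stem 'star' ([niʒoŋabɔ], [niʒoŋab]) shows [b] unchanged in both environments, so [b] cannot be basic with [v] derived before the CAUS suffix.
The underlying segment must be /v/; voiced fricatives become stops word-finally, yielding [b] there.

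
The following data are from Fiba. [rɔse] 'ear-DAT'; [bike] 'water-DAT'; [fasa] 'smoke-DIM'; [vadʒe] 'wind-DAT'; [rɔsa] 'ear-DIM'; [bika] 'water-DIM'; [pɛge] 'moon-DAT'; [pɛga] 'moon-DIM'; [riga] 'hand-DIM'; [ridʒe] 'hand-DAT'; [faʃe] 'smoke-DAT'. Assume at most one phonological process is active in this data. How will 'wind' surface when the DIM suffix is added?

[vaga]

The root 'hand' surfaces as [riga] and [ridʒe], with a stem-final [g] ~ [dʒ] alternation.
Compare 'moon', with invariant [g] in [pɛga] and [pɛge]: an analysis with underlying /g/ and a rule producing [dʒ] before the DAT suffix would wrongly predict alternation here too.
Therefore /dʒ/ is basic and [g] is derived by depalatalization (palato-alveolar /dʒ/ and /ʃ/ become [g] and [s] when no front vowel follows).
The one attested form of 'wind', [vadʒe], shows underlying /vadʒ/. Applying the same rule when no front vowel follows gives [vaga].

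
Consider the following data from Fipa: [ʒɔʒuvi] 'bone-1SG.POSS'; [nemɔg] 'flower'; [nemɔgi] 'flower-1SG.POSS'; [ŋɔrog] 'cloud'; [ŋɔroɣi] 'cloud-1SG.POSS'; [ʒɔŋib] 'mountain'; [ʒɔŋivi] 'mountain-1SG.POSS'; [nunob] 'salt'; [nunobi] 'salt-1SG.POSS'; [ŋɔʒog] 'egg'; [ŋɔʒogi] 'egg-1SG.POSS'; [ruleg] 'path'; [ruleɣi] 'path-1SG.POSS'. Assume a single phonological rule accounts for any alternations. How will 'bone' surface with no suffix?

In [ʒɔŋib] and [ʒɔŋivi] the final segment of 'mountain' alternates: [b] ~ [v].
But 'salt' keeps [b] in both environments ([nunob], [nunobi]), so there is no rule changing /b/ to [v] before the 1SG.POSS suffix.
The alternation reflects word-final hardening: voiced fricatives become stops word-finally. /v/ is underlying.
From [ʒɔʒuvi] the stem 'bone' is /ʒɔʒuv/; word-finally this yields [ʒɔʒub].

[ʒɔʒub]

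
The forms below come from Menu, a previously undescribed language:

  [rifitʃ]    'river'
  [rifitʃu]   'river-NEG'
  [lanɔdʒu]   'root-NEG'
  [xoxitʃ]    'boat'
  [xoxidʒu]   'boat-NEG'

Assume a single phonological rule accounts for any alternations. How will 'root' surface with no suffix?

[lanɔtʃ]

The stem for 'boat' ends in [tʃ] in [xoxitʃ] but [dʒ] in [xoxidʒu].
The stem 'river' ([rifitʃ], [rifitʃu]) shows [tʃ] unchanged in both environments, so [tʃ] cannot be basic with [dʒ] derived before the NEG suffix.
The underlying segment must be /dʒ/; voiced obstruents become voiceless word-finally, yielding [tʃ] there.
The one attested form of 'root', [lanɔdʒu], shows underlying /lanɔdʒ/. Applying the same rule word-finally gives [lanɔtʃ].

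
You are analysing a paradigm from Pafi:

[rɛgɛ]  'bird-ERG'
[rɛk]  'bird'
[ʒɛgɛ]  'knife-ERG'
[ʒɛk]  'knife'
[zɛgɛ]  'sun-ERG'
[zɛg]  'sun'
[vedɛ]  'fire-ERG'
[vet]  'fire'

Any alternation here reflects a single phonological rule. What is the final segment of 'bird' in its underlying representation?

'bird' shows [g] ~ [k] at the end of the stem ([rɛgɛ] vs [rɛk]).
But 'sun' keeps [g] in both environments ([zɛgɛ], [zɛg]), so there is no rule changing /g/ to [k] in isolation.
Therefore /k/ is basic and [g] is derived by intervocalic voicing (voiceless stops become voiced between vowels).

/k/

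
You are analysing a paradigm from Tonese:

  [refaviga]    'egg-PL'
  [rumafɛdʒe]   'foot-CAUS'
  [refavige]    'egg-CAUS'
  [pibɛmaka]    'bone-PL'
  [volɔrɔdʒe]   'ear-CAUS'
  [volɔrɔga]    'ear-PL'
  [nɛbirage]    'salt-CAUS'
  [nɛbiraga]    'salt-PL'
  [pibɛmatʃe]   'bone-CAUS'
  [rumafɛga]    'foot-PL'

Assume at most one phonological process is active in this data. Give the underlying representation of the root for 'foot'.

/rumafɛdʒ/

The stem for 'foot' ends in [g] in [rumafɛga] but [dʒ] in [rumafɛdʒe].
The stem 'egg' ([refaviga], [refavige]) shows [g] unchanged in both environments, so [g] cannot be basic with [dʒ] derived before the CAUS suffix.
So /dʒ/ is underlying, and a rule of depalatalization — palato-alveolar /tʃ/ and /dʒ/ become [k] and [g] when no front vowel follows — gives [g].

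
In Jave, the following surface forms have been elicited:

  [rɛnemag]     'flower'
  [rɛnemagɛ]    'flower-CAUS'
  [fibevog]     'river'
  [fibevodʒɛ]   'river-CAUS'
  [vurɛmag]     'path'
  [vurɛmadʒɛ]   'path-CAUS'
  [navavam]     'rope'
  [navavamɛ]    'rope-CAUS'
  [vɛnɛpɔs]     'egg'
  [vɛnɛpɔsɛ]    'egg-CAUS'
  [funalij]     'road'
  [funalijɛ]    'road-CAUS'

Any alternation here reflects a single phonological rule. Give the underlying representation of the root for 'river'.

/fibevodʒ/

The stem for 'river' ends in [g] in [fibevog] but [dʒ] in [fibevodʒɛ].
If /g/ were underlying and a rule turned it into [dʒ] before the CAUS suffix, 'flower' would also alternate; but it has [g] in both [rɛnemag] and [rɛnemagɛ].
The alternation reflects depalatalization: palato-alveolar /dʒ/ becomes [g] when no front vowel follows. /dʒ/ is underlying.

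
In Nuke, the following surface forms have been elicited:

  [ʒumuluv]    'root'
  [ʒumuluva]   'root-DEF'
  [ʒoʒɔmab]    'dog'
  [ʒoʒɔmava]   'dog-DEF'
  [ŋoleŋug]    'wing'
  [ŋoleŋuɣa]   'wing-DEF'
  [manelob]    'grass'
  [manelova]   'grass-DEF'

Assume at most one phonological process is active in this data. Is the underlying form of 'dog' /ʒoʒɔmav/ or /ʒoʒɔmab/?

'dog' shows [b] ~ [v] at the end of the stem ([ʒoʒɔmab] vs [ʒoʒɔmava]).
If /v/ were underlying and a rule turned it into [b] in isolation, 'root' would also alternate; but it has [v] in both [ʒumuluv] and [ʒumuluva].
Therefore /b/ is basic and [v] is derived by intervocalic spirantization (voiced stops become fricatives between vowels).

/ʒoʒɔmab/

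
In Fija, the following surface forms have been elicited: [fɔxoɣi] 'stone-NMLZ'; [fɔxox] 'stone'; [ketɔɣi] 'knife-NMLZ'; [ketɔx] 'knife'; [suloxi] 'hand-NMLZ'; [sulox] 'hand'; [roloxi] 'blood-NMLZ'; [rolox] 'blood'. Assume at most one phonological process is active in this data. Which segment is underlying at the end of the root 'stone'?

/ɣ/

The stem for 'stone' ends in [ɣ] in [fɔxoɣi] but [x] in [fɔxox].
Compare 'blood', with invariant [x] in [roloxi] and [rolox]: an analysis with underlying /x/ and a rule producing [ɣ] before the NMLZ suffix would wrongly predict alternation here too.
The alternation reflects word-final obstruent devoicing: voiced obstruents become voiceless word-finally. /ɣ/ is underlying.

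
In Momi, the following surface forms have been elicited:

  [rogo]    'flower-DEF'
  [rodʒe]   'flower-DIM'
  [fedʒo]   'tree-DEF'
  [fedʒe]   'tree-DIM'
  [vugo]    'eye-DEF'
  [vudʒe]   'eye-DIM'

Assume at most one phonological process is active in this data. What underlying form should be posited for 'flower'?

/rog/

In [rogo] and [rodʒe] the final segment of 'flower' alternates: [g] ~ [dʒ].
Compare 'tree', with invariant [dʒ] in [fedʒo] and [fedʒe]: an analysis with underlying /dʒ/ and a rule producing [g] before the DEF suffix would wrongly predict alternation here too.
The alternation reflects palatalization before a front vowel: /g/ becomes palato-alveolar [dʒ] before a front vowel. /g/ is underlying.
The underlying form of 'flower' is therefore /rog/.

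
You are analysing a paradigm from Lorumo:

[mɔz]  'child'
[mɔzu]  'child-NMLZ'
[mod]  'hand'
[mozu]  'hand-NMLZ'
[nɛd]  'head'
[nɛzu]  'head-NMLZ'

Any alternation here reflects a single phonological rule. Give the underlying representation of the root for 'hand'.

/mod/

In [mod] and [mozu] the final segment of 'hand' alternates: [d] ~ [z].
But 'child' keeps [z] in both environments ([mɔz], [mɔzu]), so there is no rule changing /z/ to [d] in isolation.
The underlying segment must be /d/; voiced stops become fricatives between vowels, yielding [z] there.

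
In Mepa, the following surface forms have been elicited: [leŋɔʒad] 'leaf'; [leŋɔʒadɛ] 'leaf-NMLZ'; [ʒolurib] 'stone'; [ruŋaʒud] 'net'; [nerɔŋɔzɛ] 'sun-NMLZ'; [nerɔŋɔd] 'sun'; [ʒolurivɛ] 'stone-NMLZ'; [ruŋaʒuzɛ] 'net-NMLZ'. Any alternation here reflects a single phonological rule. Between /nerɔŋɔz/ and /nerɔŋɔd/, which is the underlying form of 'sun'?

The stem for 'sun' ends in [z] in [nerɔŋɔzɛ] but [d] in [nerɔŋɔd].
But 'leaf' keeps [d] in both environments ([leŋɔʒadɛ], [leŋɔʒad]), so there is no rule changing /d/ to [z] before the NMLZ suffix.
So /z/ is underlying, and a rule of word-final hardening — voiced fricatives become stops word-finally — gives [d].

/nerɔŋɔz/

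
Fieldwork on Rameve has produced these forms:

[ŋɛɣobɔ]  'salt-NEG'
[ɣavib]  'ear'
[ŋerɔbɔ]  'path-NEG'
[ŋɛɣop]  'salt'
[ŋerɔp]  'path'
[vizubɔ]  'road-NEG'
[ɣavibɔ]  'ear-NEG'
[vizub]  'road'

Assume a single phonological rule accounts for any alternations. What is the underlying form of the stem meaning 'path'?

/ŋerɔp/

'path' shows [p] ~ [b] at the end of the stem ([ŋerɔp] vs [ŋerɔbɔ]).
The stem 'road' ([vizub], [vizubɔ]) shows [b] unchanged in both environments, so [b] cannot be basic with [p] derived in isolation.
So /p/ is underlying, and a rule of intervocalic voicing — voiceless stops become voiced between vowels — gives [b].
The underlying form of 'path' is therefore /ŋerɔp/.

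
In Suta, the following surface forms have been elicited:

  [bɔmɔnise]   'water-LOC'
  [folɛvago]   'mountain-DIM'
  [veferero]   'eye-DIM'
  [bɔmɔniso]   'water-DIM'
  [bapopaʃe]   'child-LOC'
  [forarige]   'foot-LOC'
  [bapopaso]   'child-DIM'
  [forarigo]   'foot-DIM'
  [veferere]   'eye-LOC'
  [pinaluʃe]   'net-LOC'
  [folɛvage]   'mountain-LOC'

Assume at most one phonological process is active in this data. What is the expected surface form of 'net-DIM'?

[pinaluso]

The stem for 'child' ends in [s] in [bapopaso] but [ʃ] in [bapopaʃe].
But 'water' keeps [s] in both environments ([bɔmɔniso], [bɔmɔnise]), so there is no rule changing /s/ to [ʃ] before the LOC suffix.
Therefore /ʃ/ is basic and [s] is derived by depalatalization (palato-alveolar /ʃ/ becomes [s] when no front vowel follows).
From [pinaluʃe] the stem 'net' is /pinaluʃ/; when no front vowel follows this yields [pinaluso].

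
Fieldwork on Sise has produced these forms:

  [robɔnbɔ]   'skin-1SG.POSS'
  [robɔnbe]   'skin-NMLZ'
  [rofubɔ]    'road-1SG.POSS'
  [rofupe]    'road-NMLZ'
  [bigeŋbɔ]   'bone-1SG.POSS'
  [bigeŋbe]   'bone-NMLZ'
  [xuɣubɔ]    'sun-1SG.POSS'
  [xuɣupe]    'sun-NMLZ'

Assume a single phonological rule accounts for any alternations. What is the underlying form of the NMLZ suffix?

/-pe/

The NMLZ morpheme has two allomorphs, [-be] and [-pe].
By contrast the 1SG.POSS suffix keeps its initial [b] throughout — that segment must be underlying.
So the underlying form is /-pe/, and voiceless stops become voiced after a nasal.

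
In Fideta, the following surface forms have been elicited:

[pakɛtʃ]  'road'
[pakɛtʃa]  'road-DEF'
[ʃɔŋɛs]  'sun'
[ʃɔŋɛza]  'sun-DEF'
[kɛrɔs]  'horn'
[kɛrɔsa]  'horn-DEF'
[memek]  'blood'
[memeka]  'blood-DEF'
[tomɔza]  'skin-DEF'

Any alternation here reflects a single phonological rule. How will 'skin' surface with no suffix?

The stem for 'sun' ends in [s] in [ʃɔŋɛs] but [z] in [ʃɔŋɛza].
But 'horn' keeps [s] in both environments ([kɛrɔs], [kɛrɔsa]), so there is no rule changing /s/ to [z] before the DEF suffix.
The alternation reflects word-final obstruent devoicing: voiced obstruents become voiceless word-finally. /z/ is underlying.
The one attested form of 'skin', [tomɔza], shows underlying /tomɔz/. Applying the same rule word-finally gives [tomɔs].

[tomɔs]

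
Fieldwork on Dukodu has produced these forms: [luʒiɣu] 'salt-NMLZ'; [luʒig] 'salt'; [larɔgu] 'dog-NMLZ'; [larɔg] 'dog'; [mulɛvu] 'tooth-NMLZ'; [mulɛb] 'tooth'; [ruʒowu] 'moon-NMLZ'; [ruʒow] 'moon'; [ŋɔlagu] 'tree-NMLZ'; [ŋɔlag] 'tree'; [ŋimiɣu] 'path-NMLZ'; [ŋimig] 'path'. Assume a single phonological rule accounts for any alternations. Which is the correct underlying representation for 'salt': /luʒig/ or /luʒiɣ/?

The root 'salt' surfaces as [luʒiɣu] and [luʒig], with a stem-final [ɣ] ~ [g] alternation.
If /g/ were underlying and a rule turned it into [ɣ] before the NMLZ suffix, 'tree' would also alternate; but it has [g] in both [ŋɔlagu] and [ŋɔlag].
So /ɣ/ is underlying, and a rule of word-final hardening — voiced fricatives become stops word-finally — gives [g].

/luʒiɣ/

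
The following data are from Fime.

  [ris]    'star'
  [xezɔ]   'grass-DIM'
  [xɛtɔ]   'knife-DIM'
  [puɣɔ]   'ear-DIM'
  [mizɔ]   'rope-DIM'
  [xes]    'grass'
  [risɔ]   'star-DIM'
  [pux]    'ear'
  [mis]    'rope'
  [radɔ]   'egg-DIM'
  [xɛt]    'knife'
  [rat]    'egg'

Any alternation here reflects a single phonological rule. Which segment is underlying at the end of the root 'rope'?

The stem for 'rope' ends in [s] in [mis] but [z] in [mizɔ].
The stem 'star' ([ris], [risɔ]) shows [s] unchanged in both environments, so [s] cannot be basic with [z] derived before the DIM suffix.
So /z/ is underlying, and a rule of word-final obstruent devoicing — voiced obstruents become voiceless word-finally — gives [s].

/z/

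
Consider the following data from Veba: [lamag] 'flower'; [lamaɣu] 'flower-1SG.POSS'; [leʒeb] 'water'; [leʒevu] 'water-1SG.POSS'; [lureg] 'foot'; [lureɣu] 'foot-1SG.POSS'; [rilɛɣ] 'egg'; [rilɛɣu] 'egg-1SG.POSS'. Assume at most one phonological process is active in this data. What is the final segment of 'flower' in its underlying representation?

'flower' shows [g] ~ [ɣ] at the end of the stem ([lamag] vs [lamaɣu]).
The stem 'egg' ([rilɛɣ], [rilɛɣu]) shows [ɣ] unchanged in both environments, so [ɣ] cannot be basic with [g] derived in isolation.
The alternation reflects intervocalic spirantization: voiced stops become fricatives between vowels. /g/ is underlying.

/g/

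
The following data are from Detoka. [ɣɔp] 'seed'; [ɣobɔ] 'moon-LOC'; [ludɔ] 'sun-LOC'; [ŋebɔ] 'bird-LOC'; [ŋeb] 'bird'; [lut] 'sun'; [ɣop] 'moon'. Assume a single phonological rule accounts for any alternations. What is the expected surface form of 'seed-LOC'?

In [ɣop] and [ɣobɔ] the final segment of 'moon' alternates: [p] ~ [b].
The stem 'bird' ([ŋeb], [ŋebɔ]) shows [b] unchanged in both environments, so [b] cannot be basic with [p] derived in isolation.
The underlying segment must be /p/; voiceless stops become voiced between vowels, yielding [b] there.
From [ɣɔp] the stem 'seed' is /ɣɔp/; between vowels this yields [ɣɔbɔ].

[ɣɔbɔ]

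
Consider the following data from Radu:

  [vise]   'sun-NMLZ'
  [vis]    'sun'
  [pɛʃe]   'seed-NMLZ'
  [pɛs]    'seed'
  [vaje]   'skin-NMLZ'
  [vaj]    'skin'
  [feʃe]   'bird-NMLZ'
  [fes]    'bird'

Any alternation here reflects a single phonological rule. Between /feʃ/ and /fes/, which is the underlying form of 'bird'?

The stem for 'bird' ends in [ʃ] in [feʃe] but [s] in [fes].
Compare 'sun', with invariant [s] in [vise] and [vis]: an analysis with underlying /s/ and a rule producing [ʃ] before the NMLZ suffix would wrongly predict alternation here too.
The alternation reflects depalatalization: palato-alveolar /ʃ/ becomes [s] when no front vowel follows. /ʃ/ is underlying.

/feʃ/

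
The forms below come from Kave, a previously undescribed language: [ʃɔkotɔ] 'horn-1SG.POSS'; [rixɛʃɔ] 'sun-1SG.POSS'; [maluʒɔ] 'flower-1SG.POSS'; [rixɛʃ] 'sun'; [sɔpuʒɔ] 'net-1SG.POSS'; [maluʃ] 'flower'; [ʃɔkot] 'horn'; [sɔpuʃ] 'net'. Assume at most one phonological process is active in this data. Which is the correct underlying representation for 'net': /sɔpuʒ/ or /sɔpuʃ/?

/sɔpuʒ/

In [sɔpuʃ] and [sɔpuʒɔ] the final segment of 'net' alternates: [ʃ] ~ [ʒ].
Compare 'sun', with invariant [ʃ] in [rixɛʃ] and [rixɛʃɔ]: an analysis with underlying /ʃ/ and a rule producing [ʒ] before the 1SG.POSS suffix would wrongly predict alternation here too.
The alternation reflects word-final obstruent devoicing: voiced obstruents become voiceless word-finally. /ʒ/ is underlying.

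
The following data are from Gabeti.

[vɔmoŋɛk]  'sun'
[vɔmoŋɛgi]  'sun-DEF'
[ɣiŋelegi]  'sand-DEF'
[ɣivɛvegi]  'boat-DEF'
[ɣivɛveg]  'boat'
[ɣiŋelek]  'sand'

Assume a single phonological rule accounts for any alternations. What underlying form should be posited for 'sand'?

/ɣiŋelek/

'sand' shows [g] ~ [k] at the end of the stem ([ɣiŋelegi] vs [ɣiŋelek]).
The stem 'boat' ([ɣivɛvegi], [ɣivɛveg]) shows [g] unchanged in both environments, so [g] cannot be basic with [k] derived in isolation.
Therefore /k/ is basic and [g] is derived by intervocalic voicing (voiceless stops become voiced between vowels).
Hence 'sand' is /ɣiŋelek/ underlyingly.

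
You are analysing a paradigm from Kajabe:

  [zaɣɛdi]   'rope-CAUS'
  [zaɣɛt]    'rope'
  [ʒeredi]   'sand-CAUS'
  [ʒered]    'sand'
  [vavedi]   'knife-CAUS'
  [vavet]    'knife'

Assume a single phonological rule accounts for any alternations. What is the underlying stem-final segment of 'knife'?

In [vavedi] and [vavet] the final segment of 'knife' alternates: [d] ~ [t].
Compare 'sand', with invariant [d] in [ʒeredi] and [ʒered]: an analysis with underlying /d/ and a rule producing [t] in isolation would wrongly predict alternation here too.
The underlying segment must be /t/; voiceless stops become voiced between vowels, yielding [d] there.

/t/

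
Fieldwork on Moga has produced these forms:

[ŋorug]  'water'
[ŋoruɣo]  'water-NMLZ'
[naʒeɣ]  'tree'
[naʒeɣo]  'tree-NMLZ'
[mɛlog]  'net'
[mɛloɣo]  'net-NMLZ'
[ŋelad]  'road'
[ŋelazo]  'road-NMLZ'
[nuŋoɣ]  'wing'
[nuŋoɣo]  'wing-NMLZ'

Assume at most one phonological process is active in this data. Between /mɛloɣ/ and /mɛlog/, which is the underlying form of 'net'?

'net' shows [g] ~ [ɣ] at the end of the stem ([mɛlog] vs [mɛloɣo]).
Compare 'wing', with invariant [ɣ] in [nuŋoɣ] and [nuŋoɣo]: an analysis with underlying /ɣ/ and a rule producing [g] in isolation would wrongly predict alternation here too.
The underlying segment must be /g/; voiced stops become fricatives between vowels, yielding [ɣ] there.

/mɛlog/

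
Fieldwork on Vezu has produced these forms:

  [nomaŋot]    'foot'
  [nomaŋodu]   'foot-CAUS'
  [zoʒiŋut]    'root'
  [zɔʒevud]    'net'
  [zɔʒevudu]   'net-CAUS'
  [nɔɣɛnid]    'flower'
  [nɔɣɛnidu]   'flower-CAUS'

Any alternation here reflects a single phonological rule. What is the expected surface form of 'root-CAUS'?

[zoʒiŋudu]

'foot' shows [t] ~ [d] at the end of the stem ([nomaŋot] vs [nomaŋodu]).
Compare 'flower', with invariant [d] in [nɔɣɛnid] and [nɔɣɛnidu]: an analysis with underlying /d/ and a rule producing [t] in isolation would wrongly predict alternation here too.
The alternation reflects intervocalic voicing: voiceless stops become voiced between vowels. /t/ is underlying.
From [zoʒiŋut] the stem 'root' is /zoʒiŋut/; between vowels this yields [zoʒiŋudu].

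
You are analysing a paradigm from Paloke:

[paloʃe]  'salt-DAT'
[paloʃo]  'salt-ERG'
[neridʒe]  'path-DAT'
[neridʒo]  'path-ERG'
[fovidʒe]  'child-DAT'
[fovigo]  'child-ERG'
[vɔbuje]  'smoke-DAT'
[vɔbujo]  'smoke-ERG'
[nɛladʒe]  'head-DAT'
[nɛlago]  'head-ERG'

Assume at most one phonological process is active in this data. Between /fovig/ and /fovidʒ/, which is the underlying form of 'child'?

/fovig/

In [fovidʒe] and [fovigo] the final segment of 'child' alternates: [dʒ] ~ [g].
The stem 'path' ([neridʒe], [neridʒo]) shows [dʒ] unchanged in both environments, so [dʒ] cannot be basic with [g] derived before the ERG suffix.
So /g/ is underlying, and a rule of palatalization before a front vowel — /g/ becomes palato-alveolar [dʒ] before a front vowel — gives [dʒ].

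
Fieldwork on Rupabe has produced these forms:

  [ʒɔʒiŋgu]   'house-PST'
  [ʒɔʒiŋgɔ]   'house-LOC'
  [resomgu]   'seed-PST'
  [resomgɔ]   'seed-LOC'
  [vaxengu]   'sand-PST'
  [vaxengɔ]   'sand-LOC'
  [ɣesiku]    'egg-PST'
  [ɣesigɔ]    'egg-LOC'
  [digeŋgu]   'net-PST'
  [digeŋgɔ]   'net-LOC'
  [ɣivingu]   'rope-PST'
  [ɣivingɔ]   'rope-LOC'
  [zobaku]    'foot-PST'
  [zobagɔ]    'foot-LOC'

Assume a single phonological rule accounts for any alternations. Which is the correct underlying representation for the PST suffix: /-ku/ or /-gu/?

/-ku/

The PST suffix surfaces as [-gu] and [-ku], depending on the final segment of the stem.
By contrast the LOC suffix keeps its initial [g] throughout — that segment must be underlying.
So the underlying form is /-ku/, and voiceless stops become voiced after a nasal.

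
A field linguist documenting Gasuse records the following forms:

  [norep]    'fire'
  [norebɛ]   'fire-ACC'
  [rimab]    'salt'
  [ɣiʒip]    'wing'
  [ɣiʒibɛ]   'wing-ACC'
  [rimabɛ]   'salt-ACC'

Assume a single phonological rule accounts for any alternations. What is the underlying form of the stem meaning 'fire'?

'fire' shows [b] ~ [p] at the end of the stem ([norebɛ] vs [norep]).
If /b/ were underlying and a rule turned it into [p] in isolation, 'salt' would also alternate; but it has [b] in both [rimabɛ] and [rimab].
The underlying segment must be /p/; voiceless stops become voiced between vowels, yielding [b] there.
Hence 'fire' is /norep/ underlyingly.

/norep/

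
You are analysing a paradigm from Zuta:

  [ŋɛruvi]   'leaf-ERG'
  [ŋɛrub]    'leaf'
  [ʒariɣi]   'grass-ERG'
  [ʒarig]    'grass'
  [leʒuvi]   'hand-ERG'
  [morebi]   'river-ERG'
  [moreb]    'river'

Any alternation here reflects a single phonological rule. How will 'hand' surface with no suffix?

In [ŋɛruvi] and [ŋɛrub] the final segment of 'leaf' alternates: [v] ~ [b].
But 'river' keeps [b] in both environments ([morebi], [moreb]), so there is no rule changing /b/ to [v] before the ERG suffix.
So /v/ is underlying, and a rule of word-final hardening — voiced fricatives become stops word-finally — gives [b].
From [leʒuvi] the stem 'hand' is /leʒuv/; word-finally this yields [leʒub].

[leʒub]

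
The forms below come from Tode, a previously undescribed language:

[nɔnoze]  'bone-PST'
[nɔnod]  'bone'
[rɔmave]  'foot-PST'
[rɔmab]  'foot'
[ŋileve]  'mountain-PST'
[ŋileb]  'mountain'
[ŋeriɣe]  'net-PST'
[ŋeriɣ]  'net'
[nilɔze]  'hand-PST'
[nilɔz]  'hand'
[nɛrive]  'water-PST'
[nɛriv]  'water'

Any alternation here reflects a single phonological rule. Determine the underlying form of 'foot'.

'foot' shows [v] ~ [b] at the end of the stem ([rɔmave] vs [rɔmab]).
But 'water' keeps [v] in both environments ([nɛrive], [nɛriv]), so there is no rule changing /v/ to [b] in isolation.
So /b/ is underlying, and a rule of intervocalic spirantization — voiced stops become fricatives between vowels — gives [v].
The underlying form of 'foot' is therefore /rɔmab/.

/rɔmab/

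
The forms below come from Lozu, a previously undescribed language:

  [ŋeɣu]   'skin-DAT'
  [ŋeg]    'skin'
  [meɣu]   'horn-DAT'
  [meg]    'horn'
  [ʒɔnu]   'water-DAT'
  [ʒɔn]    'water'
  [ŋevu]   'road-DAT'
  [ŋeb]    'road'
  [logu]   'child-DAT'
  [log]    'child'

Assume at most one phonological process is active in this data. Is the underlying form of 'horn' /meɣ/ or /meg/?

/meɣ/

The stem for 'horn' ends in [ɣ] in [meɣu] but [g] in [meg].
But 'child' keeps [g] in both environments ([logu], [log]), so there is no rule changing /g/ to [ɣ] before the DAT suffix.
So /ɣ/ is underlying, and a rule of word-final hardening — voiced fricatives become stops word-finally — gives [g].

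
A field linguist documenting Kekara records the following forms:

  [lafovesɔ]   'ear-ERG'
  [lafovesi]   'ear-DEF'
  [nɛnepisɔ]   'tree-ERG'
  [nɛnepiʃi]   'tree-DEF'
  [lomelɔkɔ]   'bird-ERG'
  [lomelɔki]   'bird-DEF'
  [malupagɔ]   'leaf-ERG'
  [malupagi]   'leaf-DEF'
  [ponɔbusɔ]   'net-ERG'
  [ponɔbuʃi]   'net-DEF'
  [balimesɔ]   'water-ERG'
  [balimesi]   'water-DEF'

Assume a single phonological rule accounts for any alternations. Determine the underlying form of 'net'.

/ponɔbuʃ/

In [ponɔbusɔ] and [ponɔbuʃi] the final segment of 'net' alternates: [s] ~ [ʃ].
If /s/ were underlying and a rule turned it into [ʃ] before the DEF suffix, 'water' would also alternate; but it has [s] in both [balimesɔ] and [balimesi].
The alternation reflects depalatalization: palato-alveolar /ʃ/ becomes [s] when no front vowel follows. /ʃ/ is underlying.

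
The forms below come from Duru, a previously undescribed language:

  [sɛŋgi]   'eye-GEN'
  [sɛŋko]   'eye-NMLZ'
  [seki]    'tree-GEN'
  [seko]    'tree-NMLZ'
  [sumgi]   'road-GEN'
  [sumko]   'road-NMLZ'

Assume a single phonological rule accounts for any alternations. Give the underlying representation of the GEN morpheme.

The GEN morpheme has two allomorphs, [-gi] and [-ki].
The NMLZ suffix, which begins with [k], is invariant after every stem; so [k] is not altered by any rule here.
So the underlying form is /-gi/, and voiced stops become voiceless after a vowel.

/-gi/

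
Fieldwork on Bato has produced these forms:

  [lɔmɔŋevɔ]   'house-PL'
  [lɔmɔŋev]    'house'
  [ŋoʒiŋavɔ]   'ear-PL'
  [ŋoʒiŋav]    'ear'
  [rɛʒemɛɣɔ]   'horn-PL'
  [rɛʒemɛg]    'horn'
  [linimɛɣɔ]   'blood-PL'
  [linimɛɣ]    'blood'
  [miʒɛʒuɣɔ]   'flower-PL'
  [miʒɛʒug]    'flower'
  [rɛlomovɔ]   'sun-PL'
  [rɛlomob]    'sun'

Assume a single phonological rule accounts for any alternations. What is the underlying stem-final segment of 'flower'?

/g/

'flower' shows [ɣ] ~ [g] at the end of the stem ([miʒɛʒuɣɔ] vs [miʒɛʒug]).
If /ɣ/ were underlying and a rule turned it into [g] in isolation, 'blood' would also alternate; but it has [ɣ] in both [linimɛɣɔ] and [linimɛɣ].
Therefore /g/ is basic and [ɣ] is derived by intervocalic spirantization (voiced stops become fricatives between vowels).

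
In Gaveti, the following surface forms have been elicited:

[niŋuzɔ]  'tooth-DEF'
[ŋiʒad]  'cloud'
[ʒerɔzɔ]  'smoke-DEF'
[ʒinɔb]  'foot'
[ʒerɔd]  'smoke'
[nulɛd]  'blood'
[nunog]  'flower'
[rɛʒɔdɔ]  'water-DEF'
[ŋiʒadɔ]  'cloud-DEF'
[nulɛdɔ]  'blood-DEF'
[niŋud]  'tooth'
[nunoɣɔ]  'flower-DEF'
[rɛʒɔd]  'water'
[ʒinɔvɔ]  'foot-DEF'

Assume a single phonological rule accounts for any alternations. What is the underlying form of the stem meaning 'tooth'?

The root 'tooth' surfaces as [niŋuzɔ] and [niŋud], with a stem-final [z] ~ [d] alternation.
If /d/ were underlying and a rule turned it into [z] before the DEF suffix, 'blood' would also alternate; but it has [d] in both [nulɛdɔ] and [nulɛd].
So /z/ is underlying, and a rule of word-final hardening — voiced fricatives become stops word-finally — gives [d].

/niŋuz/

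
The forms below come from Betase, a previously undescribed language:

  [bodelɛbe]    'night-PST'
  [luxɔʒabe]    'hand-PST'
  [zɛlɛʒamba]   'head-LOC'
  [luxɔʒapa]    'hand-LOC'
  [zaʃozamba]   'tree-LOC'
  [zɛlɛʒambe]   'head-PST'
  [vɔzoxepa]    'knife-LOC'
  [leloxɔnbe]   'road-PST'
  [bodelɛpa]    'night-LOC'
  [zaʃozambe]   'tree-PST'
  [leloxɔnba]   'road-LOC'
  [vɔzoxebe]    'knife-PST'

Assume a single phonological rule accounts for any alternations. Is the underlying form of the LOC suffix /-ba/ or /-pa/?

The LOC morpheme has two allomorphs, [-ba] and [-pa].
The PST suffix, which begins with [b], is invariant after every stem; so [b] is not altered by any rule here.
So the underlying form is /-pa/, and voiceless stops become voiced after a nasal.

/-pa/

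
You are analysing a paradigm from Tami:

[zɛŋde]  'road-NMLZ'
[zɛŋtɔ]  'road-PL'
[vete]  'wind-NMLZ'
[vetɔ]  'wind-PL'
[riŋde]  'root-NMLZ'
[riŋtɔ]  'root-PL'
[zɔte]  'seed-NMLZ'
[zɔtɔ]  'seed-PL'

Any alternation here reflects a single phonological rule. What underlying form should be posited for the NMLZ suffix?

The NMLZ morpheme has two allomorphs, [-de] and [-te].
By contrast the PL suffix keeps its initial [t] throughout — that segment must be underlying.
The NMLZ suffix is therefore /-de/ underlyingly, with post-vocalic devoicing: voiced stops become voiceless after a vowel.

/-de/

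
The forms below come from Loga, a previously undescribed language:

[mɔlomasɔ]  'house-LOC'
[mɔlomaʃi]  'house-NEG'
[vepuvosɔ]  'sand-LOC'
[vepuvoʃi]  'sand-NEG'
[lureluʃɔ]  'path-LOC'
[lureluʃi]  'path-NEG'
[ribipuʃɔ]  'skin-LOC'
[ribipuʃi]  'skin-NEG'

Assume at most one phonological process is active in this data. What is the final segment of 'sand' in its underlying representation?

'sand' shows [s] ~ [ʃ] at the end of the stem ([vepuvosɔ] vs [vepuvoʃi]).
Compare 'skin', with invariant [ʃ] in [ribipuʃɔ] and [ribipuʃi]: an analysis with underlying /ʃ/ and a rule producing [s] before the LOC suffix would wrongly predict alternation here too.
So /s/ is underlying, and a rule of palatalization before a front vowel — /s/ becomes palato-alveolar [ʃ] before a front vowel — gives [ʃ].

/s/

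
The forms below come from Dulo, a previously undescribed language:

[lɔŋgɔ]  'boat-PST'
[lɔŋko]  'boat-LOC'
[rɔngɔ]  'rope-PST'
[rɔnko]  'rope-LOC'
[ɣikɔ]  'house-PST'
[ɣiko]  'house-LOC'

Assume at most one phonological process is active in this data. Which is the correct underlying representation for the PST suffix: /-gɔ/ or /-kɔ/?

/-gɔ/

The PST morpheme has two allomorphs, [-gɔ] and [-kɔ].
By contrast the LOC suffix keeps its initial [k] throughout — that segment must be underlying.
So the underlying form is /-gɔ/, and voiced stops become voiceless after a vowel.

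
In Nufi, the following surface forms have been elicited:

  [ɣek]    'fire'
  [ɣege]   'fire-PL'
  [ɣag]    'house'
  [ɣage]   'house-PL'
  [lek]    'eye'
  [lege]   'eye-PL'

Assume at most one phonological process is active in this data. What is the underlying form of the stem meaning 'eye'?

The stem for 'eye' ends in [k] in [lek] but [g] in [lege].
But 'house' keeps [g] in both environments ([ɣag], [ɣage]), so there is no rule changing /g/ to [k] in isolation.
The underlying segment must be /k/; voiceless stops become voiced between vowels, yielding [g] there.
The underlying form of 'eye' is therefore /lek/.

/lek/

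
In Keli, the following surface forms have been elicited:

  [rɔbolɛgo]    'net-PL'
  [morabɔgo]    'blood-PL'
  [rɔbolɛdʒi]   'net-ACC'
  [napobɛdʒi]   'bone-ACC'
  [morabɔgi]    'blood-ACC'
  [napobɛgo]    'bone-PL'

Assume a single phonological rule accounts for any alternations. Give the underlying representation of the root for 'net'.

/rɔbolɛdʒ/

The stem for 'net' ends in [dʒ] in [rɔbolɛdʒi] but [g] in [rɔbolɛgo].
The stem 'blood' ([morabɔgi], [morabɔgo]) shows [g] unchanged in both environments, so [g] cannot be basic with [dʒ] derived before the ACC suffix.
So /dʒ/ is underlying, and a rule of depalatalization — palato-alveolar /dʒ/ becomes [g] when no front vowel follows — gives [g].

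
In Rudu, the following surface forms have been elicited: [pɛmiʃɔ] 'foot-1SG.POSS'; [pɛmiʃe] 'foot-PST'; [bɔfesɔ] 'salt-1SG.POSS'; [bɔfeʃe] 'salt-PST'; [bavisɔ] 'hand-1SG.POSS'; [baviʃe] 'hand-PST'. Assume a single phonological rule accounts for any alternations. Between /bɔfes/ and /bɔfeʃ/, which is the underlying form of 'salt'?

'salt' shows [s] ~ [ʃ] at the end of the stem ([bɔfesɔ] vs [bɔfeʃe]).
If /ʃ/ were underlying and a rule turned it into [s] before the 1SG.POSS suffix, 'foot' would also alternate; but it has [ʃ] in both [pɛmiʃɔ] and [pɛmiʃe].
Therefore /s/ is basic and [ʃ] is derived by palatalization before a front vowel (/s/ becomes palato-alveolar [ʃ] before a front vowel).

/bɔfes/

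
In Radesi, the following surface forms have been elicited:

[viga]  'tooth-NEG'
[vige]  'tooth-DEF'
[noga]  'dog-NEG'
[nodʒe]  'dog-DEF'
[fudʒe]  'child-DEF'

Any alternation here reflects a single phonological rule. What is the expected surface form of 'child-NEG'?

The stem for 'dog' ends in [g] in [noga] but [dʒ] in [nodʒe].
But 'tooth' keeps [g] in both environments ([viga], [vige]), so there is no rule changing /g/ to [dʒ] before the DEF suffix.
The underlying segment must be /dʒ/; palato-alveolar /dʒ/ becomes [g] when no front vowel follows, yielding [g] there.
From [fudʒe] the stem 'child' is /fudʒ/; when no front vowel follows this yields [fuga].

[fuga]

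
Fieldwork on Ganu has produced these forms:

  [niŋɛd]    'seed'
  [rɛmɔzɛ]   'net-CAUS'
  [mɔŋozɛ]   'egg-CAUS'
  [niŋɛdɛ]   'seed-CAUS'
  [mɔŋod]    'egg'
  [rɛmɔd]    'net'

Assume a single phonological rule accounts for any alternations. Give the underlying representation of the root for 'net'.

/rɛmɔz/

In [rɛmɔzɛ] and [rɛmɔd] the final segment of 'net' alternates: [z] ~ [d].
If /d/ were underlying and a rule turned it into [z] before the CAUS suffix, 'seed' would also alternate; but it has [d] in both [niŋɛdɛ] and [niŋɛd].
So /z/ is underlying, and a rule of word-final hardening — voiced fricatives become stops word-finally — gives [d].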